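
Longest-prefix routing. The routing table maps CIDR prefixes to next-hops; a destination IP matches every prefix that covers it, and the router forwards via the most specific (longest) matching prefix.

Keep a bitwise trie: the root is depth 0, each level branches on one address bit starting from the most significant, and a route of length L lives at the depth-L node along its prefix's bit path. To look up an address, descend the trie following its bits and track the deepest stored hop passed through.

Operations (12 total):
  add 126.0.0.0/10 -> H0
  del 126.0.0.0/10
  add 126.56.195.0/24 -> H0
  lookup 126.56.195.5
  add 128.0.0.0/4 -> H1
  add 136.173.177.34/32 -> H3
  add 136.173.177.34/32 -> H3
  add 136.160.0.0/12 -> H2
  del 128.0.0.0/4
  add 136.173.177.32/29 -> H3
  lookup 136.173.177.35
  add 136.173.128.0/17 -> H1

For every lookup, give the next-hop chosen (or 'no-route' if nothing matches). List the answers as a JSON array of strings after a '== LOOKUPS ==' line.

Trace:
  add 126.0.0.0/10 -> H0 at depth 10
  del 126.0.0.0/10 (clear depth 10)
  add 126.56.195.0/24 -> H0 at depth 24
  Q 126.56.195.5: descend 011111100011100011000011 ; hops seen [H0] ; pick H0
  add 128.0.0.0/4 -> H1 at depth 4
  add 136.173.177.34/32 -> H3 at depth 32
  add 136.173.177.34/32 -> H3 at depth 32
  add 136.160.0.0/12 -> H2 at depth 12
  del 128.0.0.0/4 (clear depth 4)
  add 136.173.177.32/29 -> H3 at depth 29
  Q 136.173.177.35: descend 1000100010101101101100010010001 ; hops seen [H2,H3] ; pick H3
  add 136.173.128.0/17 -> H1 at depth 17

== LOOKUPS ==
["H0","H3"]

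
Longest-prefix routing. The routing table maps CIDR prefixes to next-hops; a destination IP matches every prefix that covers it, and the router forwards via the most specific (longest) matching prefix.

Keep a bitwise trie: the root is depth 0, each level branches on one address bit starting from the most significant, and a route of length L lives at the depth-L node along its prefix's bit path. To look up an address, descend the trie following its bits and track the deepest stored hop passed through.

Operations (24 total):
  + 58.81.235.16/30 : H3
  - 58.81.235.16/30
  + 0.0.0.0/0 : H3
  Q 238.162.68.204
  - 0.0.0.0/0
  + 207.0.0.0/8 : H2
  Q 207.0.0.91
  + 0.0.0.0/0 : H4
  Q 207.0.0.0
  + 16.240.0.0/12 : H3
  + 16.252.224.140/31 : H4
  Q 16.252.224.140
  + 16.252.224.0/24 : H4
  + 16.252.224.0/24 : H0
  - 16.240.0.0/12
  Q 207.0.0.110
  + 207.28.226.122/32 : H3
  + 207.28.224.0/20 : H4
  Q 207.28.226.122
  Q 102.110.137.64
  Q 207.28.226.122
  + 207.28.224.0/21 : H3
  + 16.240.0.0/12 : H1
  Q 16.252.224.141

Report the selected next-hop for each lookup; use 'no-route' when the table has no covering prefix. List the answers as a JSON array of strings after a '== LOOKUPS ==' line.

Apply in order:
  + 58.81.235.16/30 (H3) depth=30
  - 58.81.235.16/30 clear@30
  + 0.0.0.0/0 (H3) depth=0
  lookup 238.162.68.204: bits ε walk d0:H3 -> H3
  - 0.0.0.0/0 clear@0
  + 207.0.0.0/8 (H2) depth=8
  lookup 207.0.0.91: bits 11001111 walk d0:-→d1:-→d2:-→d3:-→d4:-→d5:-→d6:-→d7:-→d8:H2 -> H2
  + 0.0.0.0/0 (H4) depth=0
  lookup 207.0.0.0: bits 11001111 walk d0:H4→d1:-→d2:-→d3:-→d4:-→d5:-→d6:-→d7:-→d8:H2 -> H2
  + 16.240.0.0/12 (H3) depth=12
  + 16.252.224.140/31 (H4) depth=31
  lookup 16.252.224.140: bits 0001000011111100111000001000110 walk d0:H4→d1:-→d2:-→d3:-→d4:-→d5:-→d6:-→d7:-→d8:-→d9:-→d10:-→d11:-→d12:H3→d13:-→d14:-→d15:-→d16:-→d17:-→d18:-→d19:-→d20:-→d21:-→d22:-→d23:-→d24:-→d25:-→d26:-→d27:-→d28:-→d29:-→d30:-→d31:H4 -> H4
  + 16.252.224.0/24 (H4) depth=24
  + 16.252.224.0/24 (H0) depth=24
  - 16.240.0.0/12 clear@12
  lookup 207.0.0.110: bits 11001111 walk d0:H4→d1:-→d2:-→d3:-→d4:-→d5:-→d6:-→d7:-→d8:H2 -> H2
  + 207.28.226.122/32 (H3) depth=32
  + 207.28.224.0/20 (H4) depth=20
  lookup 207.28.226.122: bits 11001111000111001110001001111010 walk d0:H4→d1:-→d2:-→d3:-→d4:-→d5:-→d6:-→d7:-→d8:H2→d9:-→d10:-→d11:-→d12:-→d13:-→d14:-→d15:-→d16:-→d17:-→d18:-→d19:-→d20:H4→d21:-→d22:-→d23:-→d24:-→d25:-→d26:-→d27:-→d28:-→d29:-→d30:-→d31:-→d32:H3 -> H3
  lookup 102.110.137.64: bits 0 walk d0:H4→d1:- -> H4
  lookup 207.28.226.122: bits 11001111000111001110001001111010 walk d0:H4→d1:-→d2:-→d3:-→d4:-→d5:-→d6:-→d7:-→d8:H2→d9:-→d10:-→d11:-→d12:-→d13:-→d14:-→d15:-→d16:-→d17:-→d18:-→d19:-→d20:H4→d21:-→d22:-→d23:-→d24:-→d25:-→d26:-→d27:-→d28:-→d29:-→d30:-→d31:-→d32:H3 -> H3
  + 207.28.224.0/21 (H3) depth=21
  + 16.240.0.0/12 (H1) depth=12
  lookup 16.252.224.141: bits 0001000011111100111000001000110 walk d0:H4→d1:-→d2:-→d3:-→d4:-→d5:-→d6:-→d7:-→d8:-→d9:-→d10:-→d11:-→d12:H1→d13:-→d14:-→d15:-→d16:-→d17:-→d18:-→d19:-→d20:-→d21:-→d22:-→d23:-→d24:H0→d25:-→d26:-→d27:-→d28:-→d29:-→d30:-→d31:H4 -> H4

== LOOKUPS ==
["H3","H2","H2","H4","H2","H3","H4","H3","H4"]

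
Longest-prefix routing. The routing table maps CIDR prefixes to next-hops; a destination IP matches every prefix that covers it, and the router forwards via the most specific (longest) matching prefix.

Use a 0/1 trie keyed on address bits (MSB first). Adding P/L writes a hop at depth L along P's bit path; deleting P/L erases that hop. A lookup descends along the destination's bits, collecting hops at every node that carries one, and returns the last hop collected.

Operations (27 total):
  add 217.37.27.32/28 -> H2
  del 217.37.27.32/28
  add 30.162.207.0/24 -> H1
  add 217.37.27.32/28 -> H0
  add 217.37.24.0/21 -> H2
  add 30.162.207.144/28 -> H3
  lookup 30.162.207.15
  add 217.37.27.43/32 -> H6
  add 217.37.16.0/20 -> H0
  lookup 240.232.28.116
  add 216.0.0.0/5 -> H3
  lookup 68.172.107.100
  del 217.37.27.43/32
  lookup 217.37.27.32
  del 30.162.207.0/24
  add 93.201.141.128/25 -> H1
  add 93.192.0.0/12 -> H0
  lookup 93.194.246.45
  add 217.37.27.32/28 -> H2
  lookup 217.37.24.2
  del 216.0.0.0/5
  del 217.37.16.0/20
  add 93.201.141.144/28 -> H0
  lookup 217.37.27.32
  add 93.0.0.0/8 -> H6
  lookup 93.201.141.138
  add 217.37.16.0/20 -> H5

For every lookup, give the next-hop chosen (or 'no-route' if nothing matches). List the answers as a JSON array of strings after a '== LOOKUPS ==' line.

Apply in order:
  add 217.37.27.32/28 -> H2 at depth 28
  del 217.37.27.32/28 (clear depth 28)
  add 30.162.207.0/24 -> H1 at depth 24
  add 217.37.27.32/28 -> H0 at depth 28
  add 217.37.24.0/21 -> H2 at depth 21
  add 30.162.207.144/28 -> H3 at depth 28
  lookup 30.162.207.15: bits 000111101010001011001111 walk d0:-→d1:-→d2:-→d3:-→d4:-→d5:-→d6:-→d7:-→d8:-→d9:-→d10:-→d11:-→d12:-→d13:-→d14:-→d15:-→d16:-→d17:-→d18:-→d19:-→d20:-→d21:-→d22:-→d23:-→d24:H1 -> H1
  add 217.37.27.43/32 -> H6 at depth 32
  add 217.37.16.0/20 -> H0 at depth 20
  lookup 240.232.28.116: bits 11 walk d0:-→d1:-→d2:- -> no-route
  add 216.0.0.0/5 -> H3 at depth 5
  lookup 68.172.107.100: bits 0 walk d0:-→d1:- -> no-route
  del 217.37.27.43/32 (clear depth 32)
  lookup 217.37.27.32: bits 1101100100100101000110110010 walk d0:-→d1:-→d2:-→d3:-→d4:-→d5:H3→d6:-→d7:-→d8:-→d9:-→d10:-→d11:-→d12:-→d13:-→d14:-→d15:-→d16:-→d17:-→d18:-→d19:-→d20:H0→d21:H2→d22:-→d23:-→d24:-→d25:-→d26:-→d27:-→d28:H0 -> H0
  del 30.162.207.0/24 (clear depth 24)
  add 93.201.141.128/25 -> H1 at depth 25
  add 93.192.0.0/12 -> H0 at depth 12
  lookup 93.194.246.45: bits 010111011100 walk d0:-→d1:-→d2:-→d3:-→d4:-→d5:-→d6:-→d7:-→d8:-→d9:-→d10:-→d11:-→d12:H0 -> H0
  add 217.37.27.32/28 -> H2 at depth 28
  lookup 217.37.24.2: bits 1101100100100101000110 walk d0:-→d1:-→d2:-→d3:-→d4:-→d5:H3→d6:-→d7:-→d8:-→d9:-→d10:-→d11:-→d12:-→d13:-→d14:-→d15:-→d16:-→d17:-→d18:-→d19:-→d20:H0→d21:H2→d22:- -> H2
  del 216.0.0.0/5 (clear depth 5)
  del 217.37.16.0/20 (clear depth 20)
  add 93.201.141.144/28 -> H0 at depth 28
  lookup 217.37.27.32: bits 1101100100100101000110110010 walk d0:-→d1:-→d2:-→d3:-→d4:-→d5:-→d6:-→d7:-→d8:-→d9:-→d10:-→d11:-→d12:-→d13:-→d14:-→d15:-→d16:-→d17:-→d18:-→d19:-→d20:-→d21:H2→d22:-→d23:-→d24:-→d25:-→d26:-→d27:-→d28:H2 -> H2
  add 93.0.0.0/8 -> H6 at depth 8
  lookup 93.201.141.138: bits 010111011100100110001101100 walk d0:-→d1:-→d2:-→d3:-→d4:-→d5:-→d6:-→d7:-→d8:H6→d9:-→d10:-→d11:-→d12:H0→d13:-→d14:-→d15:-→d16:-→d17:-→d18:-→d19:-→d20:-→d21:-→d22:-→d23:-→d24:-→d25:H1→d26:-→d27:- -> H1
  add 217.37.16.0/20 -> H5 at depth 20

== LOOKUPS ==
["H1","no-route","no-route","H0","H0","H2","H2","H1"]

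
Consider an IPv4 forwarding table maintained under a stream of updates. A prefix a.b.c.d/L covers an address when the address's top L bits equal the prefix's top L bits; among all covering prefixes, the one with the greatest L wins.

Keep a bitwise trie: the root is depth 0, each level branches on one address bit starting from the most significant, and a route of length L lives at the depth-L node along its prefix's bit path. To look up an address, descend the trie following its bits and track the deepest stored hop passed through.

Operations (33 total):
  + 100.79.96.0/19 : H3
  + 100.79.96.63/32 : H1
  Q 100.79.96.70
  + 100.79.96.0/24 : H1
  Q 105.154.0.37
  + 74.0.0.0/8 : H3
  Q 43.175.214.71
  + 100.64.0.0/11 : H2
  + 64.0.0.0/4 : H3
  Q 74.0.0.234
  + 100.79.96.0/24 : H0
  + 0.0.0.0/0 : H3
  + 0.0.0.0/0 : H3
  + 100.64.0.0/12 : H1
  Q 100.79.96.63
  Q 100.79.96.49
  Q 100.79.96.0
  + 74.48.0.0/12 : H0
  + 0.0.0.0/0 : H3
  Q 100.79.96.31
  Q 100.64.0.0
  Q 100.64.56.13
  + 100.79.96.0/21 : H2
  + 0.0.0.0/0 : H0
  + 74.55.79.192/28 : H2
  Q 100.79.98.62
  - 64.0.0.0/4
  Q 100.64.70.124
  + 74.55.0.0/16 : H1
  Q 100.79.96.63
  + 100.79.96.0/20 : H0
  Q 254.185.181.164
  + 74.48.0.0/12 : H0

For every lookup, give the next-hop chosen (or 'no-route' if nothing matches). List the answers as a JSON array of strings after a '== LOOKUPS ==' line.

Apply in order:
  + 100.79.96.0/19 (H3) depth=19
  + 100.79.96.63/32 (H1) depth=32
  Q 100.79.96.70: descend 0110010001001111011000000 ; hops seen [H3] ; pick H3
  + 100.79.96.0/24 (H1) depth=24
  Q 105.154.0.37: descend 0110 ; hops seen [∅] ; pick no-route
  + 74.0.0.0/8 (H3) depth=8
  Q 43.175.214.71: descend 0 ; hops seen [∅] ; pick no-route
  + 100.64.0.0/11 (H2) depth=11
  + 64.0.0.0/4 (H3) depth=4
  Q 74.0.0.234: descend 01001010 ; hops seen [H3,H3] ; pick H3
  + 100.79.96.0/24 (H0) depth=24
  + 0.0.0.0/0 (H3) depth=0
  + 0.0.0.0/0 (H3) depth=0
  + 100.64.0.0/12 (H1) depth=12
  Q 100.79.96.63: descend 01100100010011110110000000111111 ; hops seen [H3,H2,H1,H3,H0,H1] ; pick H1
  Q 100.79.96.49: descend 0110010001001111011000000011 ; hops seen [H3,H2,H1,H3,H0] ; pick H0
  Q 100.79.96.0: descend 01100100010011110110000000 ; hops seen [H3,H2,H1,H3,H0] ; pick H0
  + 74.48.0.0/12 (H0) depth=12
  + 0.0.0.0/0 (H3) depth=0
  Q 100.79.96.31: descend 01100100010011110110000000 ; hops seen [H3,H2,H1,H3,H0] ; pick H0
  Q 100.64.0.0: descend 011001000100 ; hops seen [H3,H2,H1] ; pick H1
  Q 100.64.56.13: descend 011001000100 ; hops seen [H3,H2,H1] ; pick H1
  + 100.79.96.0/21 (H2) depth=21
  + 0.0.0.0/0 (H0) depth=0
  + 74.55.79.192/28 (H2) depth=28
  Q 100.79.98.62: descend 0110010001001111011000 ; hops seen [H0,H2,H1,H3,H2] ; pick H2
  - 64.0.0.0/4 clear@4
  Q 100.64.70.124: descend 011001000100 ; hops seen [H0,H2,H1] ; pick H1
  + 74.55.0.0/16 (H1) depth=16
  Q 100.79.96.63: descend 01100100010011110110000000111111 ; hops seen [H0,H2,H1,H3,H2,H0,H1] ; pick H1
  + 100.79.96.0/20 (H0) depth=20
  Q 254.185.181.164: descend ε ; hops seen [H0] ; pick H0
  + 74.48.0.0/12 (H0) depth=12

== LOOKUPS ==
["H3","no-route","no-route","H3","H1","H0","H0","H0","H1","H1","H2","H1","H1","H0"]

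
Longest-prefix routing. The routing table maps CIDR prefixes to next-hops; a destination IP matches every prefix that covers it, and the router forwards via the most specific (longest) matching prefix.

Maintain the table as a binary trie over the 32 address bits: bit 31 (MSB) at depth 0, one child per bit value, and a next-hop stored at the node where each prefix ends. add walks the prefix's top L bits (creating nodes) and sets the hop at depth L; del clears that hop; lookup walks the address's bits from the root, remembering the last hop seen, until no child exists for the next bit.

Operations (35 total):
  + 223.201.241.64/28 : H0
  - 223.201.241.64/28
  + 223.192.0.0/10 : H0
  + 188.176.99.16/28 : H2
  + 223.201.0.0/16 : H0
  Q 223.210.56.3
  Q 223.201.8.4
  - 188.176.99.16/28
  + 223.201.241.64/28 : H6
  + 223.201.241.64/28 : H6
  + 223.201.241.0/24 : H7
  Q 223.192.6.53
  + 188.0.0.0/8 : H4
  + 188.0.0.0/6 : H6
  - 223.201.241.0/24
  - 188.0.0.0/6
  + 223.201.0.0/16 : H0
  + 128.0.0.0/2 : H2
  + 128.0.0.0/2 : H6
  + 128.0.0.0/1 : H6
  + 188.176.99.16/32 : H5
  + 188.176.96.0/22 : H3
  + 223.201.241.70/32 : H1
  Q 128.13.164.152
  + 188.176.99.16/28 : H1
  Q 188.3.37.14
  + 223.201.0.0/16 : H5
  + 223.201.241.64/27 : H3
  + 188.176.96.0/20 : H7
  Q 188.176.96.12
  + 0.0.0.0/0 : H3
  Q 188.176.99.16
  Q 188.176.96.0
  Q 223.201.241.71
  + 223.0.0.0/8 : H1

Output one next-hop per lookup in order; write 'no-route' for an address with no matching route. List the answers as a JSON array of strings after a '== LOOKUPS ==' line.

Process each operation:
  + 223.201.241.64/28 (H0) depth=28
  del 223.201.241.64/28 (clear depth 28)
  + 223.192.0.0/10 (H0) depth=10
  + 188.176.99.16/28 (H2) depth=28
  + 223.201.0.0/16 (H0) depth=16
  ? 223.210.56.3  path d0:-→d1:-→d2:-→d3:-→d4:-→d5:-→d6:-→d7:-→d8:-→d9:-→d10:H0→d11:-  best=H0
  ? 223.201.8.4  path d0:-→d1:-→d2:-→d3:-→d4:-→d5:-→d6:-→d7:-→d8:-→d9:-→d10:H0→d11:-→d12:-→d13:-→d14:-→d15:-→d16:H0  best=H0
  del 188.176.99.16/28 (clear depth 28)
  + 223.201.241.64/28 (H6) depth=28
  + 223.201.241.64/28 (H6) depth=28
  + 223.201.241.0/24 (H7) depth=24
  ? 223.192.6.53  path d0:-→d1:-→d2:-→d3:-→d4:-→d5:-→d6:-→d7:-→d8:-→d9:-→d10:H0→d11:-→d12:-  best=H0
  + 188.0.0.0/8 (H4) depth=8
  + 188.0.0.0/6 (H6) depth=6
  del 223.201.241.0/24 (clear depth 24)
  del 188.0.0.0/6 (clear depth 6)
  + 223.201.0.0/16 (H0) depth=16
  + 128.0.0.0/2 (H2) depth=2
  + 128.0.0.0/2 (H6) depth=2
  + 128.0.0.0/1 (H6) depth=1
  + 188.176.99.16/32 (H5) depth=32
  + 188.176.96.0/22 (H3) depth=22
  + 223.201.241.70/32 (H1) depth=32
  ? 128.13.164.152  path d0:-→d1:H6→d2:H6  best=H6
  + 188.176.99.16/28 (H1) depth=28
  ? 188.3.37.14  path d0:-→d1:H6→d2:H6→d3:-→d4:-→d5:-→d6:-→d7:-→d8:H4  best=H4
  + 223.201.0.0/16 (H5) depth=16
  + 223.201.241.64/27 (H3) depth=27
  + 188.176.96.0/20 (H7) depth=20
  ? 188.176.96.12  path d0:-→d1:H6→d2:H6→d3:-→d4:-→d5:-→d6:-→d7:-→d8:H4→d9:-→d10:-→d11:-→d12:-→d13:-→d14:-→d15:-→d16:-→d17:-→d18:-→d19:-→d20:H7→d21:-→d22:H3  best=H3
  + 0.0.0.0/0 (H3) depth=0
  ? 188.176.99.16  path d0:H3→d1:H6→d2:H6→d3:-→d4:-→d5:-→d6:-→d7:-→d8:H4→d9:-→d10:-→d11:-→d12:-→d13:-→d14:-→d15:-→d16:-→d17:-→d18:-→d19:-→d20:H7→d21:-→d22:H3→d23:-→d24:-→d25:-→d26:-→d27:-→d28:H1→d29:-→d30:-→d31:-→d32:H5  best=H5
  ? 188.176.96.0  path d0:H3→d1:H6→d2:H6→d3:-→d4:-→d5:-→d6:-→d7:-→d8:H4→d9:-→d10:-→d11:-→d12:-→d13:-→d14:-→d15:-→d16:-→d17:-→d18:-→d19:-→d20:H7→d21:-→d22:H3  best=H3
  ? 223.201.241.71  path d0:H3→d1:H6→d2:-→d3:-→d4:-→d5:-→d6:-→d7:-→d8:-→d9:-→d10:H0→d11:-→d12:-→d13:-→d14:-→d15:-→d16:H5→d17:-→d18:-→d19:-→d20:-→d21:-→d22:-→d23:-→d24:-→d25:-→d26:-→d27:H3→d28:H6→d29:-→d30:-→d31:-  best=H6
  + 223.0.0.0/8 (H1) depth=8

== LOOKUPS ==
["H0","H0","H0","H6","H4","H3","H5","H3","H6"]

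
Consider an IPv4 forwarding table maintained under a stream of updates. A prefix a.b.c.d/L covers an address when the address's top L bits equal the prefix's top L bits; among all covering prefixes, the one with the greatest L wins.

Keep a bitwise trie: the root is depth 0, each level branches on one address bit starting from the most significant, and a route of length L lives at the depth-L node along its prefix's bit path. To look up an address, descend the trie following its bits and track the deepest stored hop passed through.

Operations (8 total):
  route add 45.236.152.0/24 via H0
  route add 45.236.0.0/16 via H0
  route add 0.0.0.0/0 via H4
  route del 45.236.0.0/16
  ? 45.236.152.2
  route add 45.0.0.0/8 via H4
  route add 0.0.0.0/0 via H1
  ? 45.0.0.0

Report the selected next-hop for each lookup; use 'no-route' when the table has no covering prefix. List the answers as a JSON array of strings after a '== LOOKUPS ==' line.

Trace:
  + 45.236.152.0/24 (H0) depth=24
  + 45.236.0.0/16 (H0) depth=16
  + 0.0.0.0/0 (H4) depth=0
  del 45.236.0.0/16 (clear depth 16)
  Q 45.236.152.2: descend 001011011110110010011000 ; hops seen [H4,H0] ; pick H0
  + 45.0.0.0/8 (H4) depth=8
  + 0.0.0.0/0 (H1) depth=0
  Q 45.0.0.0: descend 00101101 ; hops seen [H1,H4] ; pick H4

== LOOKUPS ==
["H0","H4"]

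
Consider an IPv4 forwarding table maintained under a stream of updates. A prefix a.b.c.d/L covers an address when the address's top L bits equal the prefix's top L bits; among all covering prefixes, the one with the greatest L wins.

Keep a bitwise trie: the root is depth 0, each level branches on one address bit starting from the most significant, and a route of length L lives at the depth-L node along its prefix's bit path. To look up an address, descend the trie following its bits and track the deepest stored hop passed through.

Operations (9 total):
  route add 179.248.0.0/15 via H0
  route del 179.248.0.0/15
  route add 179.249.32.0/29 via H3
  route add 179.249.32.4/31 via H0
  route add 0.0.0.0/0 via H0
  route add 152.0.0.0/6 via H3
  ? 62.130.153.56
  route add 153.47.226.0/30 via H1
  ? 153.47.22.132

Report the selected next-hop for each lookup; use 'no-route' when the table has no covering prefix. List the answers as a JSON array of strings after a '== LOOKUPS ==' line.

Apply in order:
  add 179.248.0.0/15 -> H0 at depth 15
  del 179.248.0.0/15 (clear depth 15)
  add 179.249.32.0/29 -> H3 at depth 29
  add 179.249.32.4/31 -> H0 at depth 31
  add 0.0.0.0/0 -> H0 at depth 0
  add 152.0.0.0/6 -> H3 at depth 6
  ? 62.130.153.56  path d0:H0  best=H0
  add 153.47.226.0/30 -> H1 at depth 30
  ? 153.47.22.132  path d0:H0→d1:-→d2:-→d3:-→d4:-→d5:-→d6:H3→d7:-→d8:-→d9:-→d10:-→d11:-→d12:-→d13:-→d14:-→d15:-→d16:-  best=H3

== LOOKUPS ==
["H0","H3"]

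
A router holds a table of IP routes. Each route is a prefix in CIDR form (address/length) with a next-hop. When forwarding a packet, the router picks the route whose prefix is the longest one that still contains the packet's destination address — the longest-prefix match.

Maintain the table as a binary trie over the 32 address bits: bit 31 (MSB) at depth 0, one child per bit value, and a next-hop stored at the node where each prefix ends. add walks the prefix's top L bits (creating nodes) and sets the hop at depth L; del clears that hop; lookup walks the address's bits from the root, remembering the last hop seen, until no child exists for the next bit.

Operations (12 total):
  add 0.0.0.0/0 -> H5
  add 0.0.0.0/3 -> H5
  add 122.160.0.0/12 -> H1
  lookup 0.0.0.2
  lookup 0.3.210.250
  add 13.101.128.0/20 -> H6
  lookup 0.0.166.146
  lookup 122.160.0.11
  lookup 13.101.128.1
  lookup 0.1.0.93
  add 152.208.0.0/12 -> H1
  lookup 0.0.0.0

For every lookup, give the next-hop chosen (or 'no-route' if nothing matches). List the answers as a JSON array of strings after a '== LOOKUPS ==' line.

Apply in order:
  + 0.0.0.0/0 (H5) depth=0
  + 0.0.0.0/3 (H5) depth=3
  + 122.160.0.0/12 (H1) depth=12
  Q 0.0.0.2: descend 000 ; hops seen [H5,H5] ; pick H5
  Q 0.3.210.250: descend 000 ; hops seen [H5,H5] ; pick H5
  + 13.101.128.0/20 (H6) depth=20
  Q 0.0.166.146: descend 0000 ; hops seen [H5,H5] ; pick H5
  Q 122.160.0.11: descend 011110101010 ; hops seen [H5,H1] ; pick H1
  Q 13.101.128.1: descend 00001101011001011000 ; hops seen [H5,H5,H6] ; pick H6
  Q 0.1.0.93: descend 0000 ; hops seen [H5,H5] ; pick H5
  + 152.208.0.0/12 (H1) depth=12
  Q 0.0.0.0: descend 0000 ; hops seen [H5,H5] ; pick H5

== LOOKUPS ==
["H5","H5","H5","H1","H6","H5","H5"]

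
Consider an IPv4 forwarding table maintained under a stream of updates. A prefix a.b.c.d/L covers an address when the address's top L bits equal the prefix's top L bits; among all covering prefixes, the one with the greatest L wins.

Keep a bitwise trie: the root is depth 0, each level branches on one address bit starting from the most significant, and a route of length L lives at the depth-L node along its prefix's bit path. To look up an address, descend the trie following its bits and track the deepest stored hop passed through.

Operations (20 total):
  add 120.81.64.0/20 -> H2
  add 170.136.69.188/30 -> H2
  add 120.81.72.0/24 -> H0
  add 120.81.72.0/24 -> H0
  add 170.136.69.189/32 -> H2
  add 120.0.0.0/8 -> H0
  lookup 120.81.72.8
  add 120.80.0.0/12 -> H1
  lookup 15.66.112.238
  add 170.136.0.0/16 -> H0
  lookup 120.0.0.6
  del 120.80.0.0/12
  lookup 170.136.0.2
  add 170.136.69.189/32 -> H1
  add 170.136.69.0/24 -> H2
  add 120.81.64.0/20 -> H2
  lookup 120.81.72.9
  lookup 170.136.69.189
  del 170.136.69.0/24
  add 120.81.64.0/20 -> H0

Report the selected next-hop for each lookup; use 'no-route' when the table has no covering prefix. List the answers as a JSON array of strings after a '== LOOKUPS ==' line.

Trace:
  add 120.81.64.0/20 -> H2 at depth 20
  add 170.136.69.188/30 -> H2 at depth 30
  add 120.81.72.0/24 -> H0 at depth 24
  add 120.81.72.0/24 -> H0 at depth 24
  add 170.136.69.189/32 -> H2 at depth 32
  add 120.0.0.0/8 -> H0 at depth 8
  lookup 120.81.72.8: bits 011110000101000101001000 walk d0:-→d1:-→d2:-→d3:-→d4:-→d5:-→d6:-→d7:-→d8:H0→d9:-→d10:-→d11:-→d12:-→d13:-→d14:-→d15:-→d16:-→d17:-→d18:-→d19:-→d20:H2→d21:-→d22:-→d23:-→d24:H0 -> H0
  add 120.80.0.0/12 -> H1 at depth 12
  lookup 15.66.112.238: bits 0 walk d0:-→d1:- -> no-route
  add 170.136.0.0/16 -> H0 at depth 16
  lookup 120.0.0.6: bits 011110000 walk d0:-→d1:-→d2:-→d3:-→d4:-→d5:-→d6:-→d7:-→d8:H0→d9:- -> H0
  del 120.80.0.0/12 (clear depth 12)
  lookup 170.136.0.2: bits 10101010100010000 walk d0:-→d1:-→d2:-→d3:-→d4:-→d5:-→d6:-→d7:-→d8:-→d9:-→d10:-→d11:-→d12:-→d13:-→d14:-→d15:-→d16:H0→d17:- -> H0
  add 170.136.69.189/32 -> H1 at depth 32
  add 170.136.69.0/24 -> H2 at depth 24
  add 120.81.64.0/20 -> H2 at depth 20
  lookup 120.81.72.9: bits 011110000101000101001000 walk d0:-→d1:-→d2:-→d3:-→d4:-→d5:-→d6:-→d7:-→d8:H0→d9:-→d10:-→d11:-→d12:-→d13:-→d14:-→d15:-→d16:-→d17:-→d18:-→d19:-→d20:H2→d21:-→d22:-→d23:-→d24:H0 -> H0
  lookup 170.136.69.189: bits 10101010100010000100010110111101 walk d0:-→d1:-→d2:-→d3:-→d4:-→d5:-→d6:-→d7:-→d8:-→d9:-→d10:-→d11:-→d12:-→d13:-→d14:-→d15:-→d16:H0→d17:-→d18:-→d19:-→d20:-→d21:-→d22:-→d23:-→d24:H2→d25:-→d26:-→d27:-→d28:-→d29:-→d30:H2→d31:-→d32:H1 -> H1
  del 170.136.69.0/24 (clear depth 24)
  add 120.81.64.0/20 -> H0 at depth 20

== LOOKUPS ==
["H0","no-route","H0","H0","H0","H1"]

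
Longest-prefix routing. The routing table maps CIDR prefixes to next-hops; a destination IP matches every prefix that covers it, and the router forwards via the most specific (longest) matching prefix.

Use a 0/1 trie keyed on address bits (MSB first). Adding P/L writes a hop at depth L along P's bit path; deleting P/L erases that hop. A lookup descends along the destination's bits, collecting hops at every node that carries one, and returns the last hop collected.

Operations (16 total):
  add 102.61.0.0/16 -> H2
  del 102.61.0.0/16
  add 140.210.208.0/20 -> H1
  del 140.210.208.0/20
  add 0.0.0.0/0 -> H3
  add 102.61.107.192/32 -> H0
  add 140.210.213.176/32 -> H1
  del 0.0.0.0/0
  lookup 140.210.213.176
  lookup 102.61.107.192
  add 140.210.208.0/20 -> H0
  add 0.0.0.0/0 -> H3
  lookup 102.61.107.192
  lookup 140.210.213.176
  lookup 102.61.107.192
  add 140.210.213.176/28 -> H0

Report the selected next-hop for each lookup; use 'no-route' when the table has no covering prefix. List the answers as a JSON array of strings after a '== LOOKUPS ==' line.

Trace:
  + 102.61.0.0/16 (H2) depth=16
  - 102.61.0.0/16 clear@16
  + 140.210.208.0/20 (H1) depth=20
  - 140.210.208.0/20 clear@20
  + 0.0.0.0/0 (H3) depth=0
  + 102.61.107.192/32 (H0) depth=32
  + 140.210.213.176/32 (H1) depth=32
  - 0.0.0.0/0 clear@0
  lookup 140.210.213.176: bits 10001100110100101101010110110000 walk d0:-→d1:-→d2:-→d3:-→d4:-→d5:-→d6:-→d7:-→d8:-→d9:-→d10:-→d11:-→d12:-→d13:-→d14:-→d15:-→d16:-→d17:-→d18:-→d19:-→d20:-→d21:-→d22:-→d23:-→d24:-→d25:-→d26:-→d27:-→d28:-→d29:-→d30:-→d31:-→d32:H1 -> H1
  lookup 102.61.107.192: bits 01100110001111010110101111000000 walk d0:-→d1:-→d2:-→d3:-→d4:-→d5:-→d6:-→d7:-→d8:-→d9:-→d10:-→d11:-→d12:-→d13:-→d14:-→d15:-→d16:-→d17:-→d18:-→d19:-→d20:-→d21:-→d22:-→d23:-→d24:-→d25:-→d26:-→d27:-→d28:-→d29:-→d30:-→d31:-→d32:H0 -> H0
  + 140.210.208.0/20 (H0) depth=20
  + 0.0.0.0/0 (H3) depth=0
  lookup 102.61.107.192: bits 01100110001111010110101111000000 walk d0:H3→d1:-→d2:-→d3:-→d4:-→d5:-→d6:-→d7:-→d8:-→d9:-→d10:-→d11:-→d12:-→d13:-→d14:-→d15:-→d16:-→d17:-→d18:-→d19:-→d20:-→d21:-→d22:-→d23:-→d24:-→d25:-→d26:-→d27:-→d28:-→d29:-→d30:-→d31:-→d32:H0 -> H0
  lookup 140.210.213.176: bits 10001100110100101101010110110000 walk d0:H3→d1:-→d2:-→d3:-→d4:-→d5:-→d6:-→d7:-→d8:-→d9:-→d10:-→d11:-→d12:-→d13:-→d14:-→d15:-→d16:-→d17:-→d18:-→d19:-→d20:H0→d21:-→d22:-→d23:-→d24:-→d25:-→d26:-→d27:-→d28:-→d29:-→d30:-→d31:-→d32:H1 -> H1
  lookup 102.61.107.192: bits 01100110001111010110101111000000 walk d0:H3→d1:-→d2:-→d3:-→d4:-→d5:-→d6:-→d7:-→d8:-→d9:-→d10:-→d11:-→d12:-→d13:-→d14:-→d15:-→d16:-→d17:-→d18:-→d19:-→d20:-→d21:-→d22:-→d23:-→d24:-→d25:-→d26:-→d27:-→d28:-→d29:-→d30:-→d31:-→d32:H0 -> H0
  + 140.210.213.176/28 (H0) depth=28

== LOOKUPS ==
["H1","H0","H0","H1","H0"]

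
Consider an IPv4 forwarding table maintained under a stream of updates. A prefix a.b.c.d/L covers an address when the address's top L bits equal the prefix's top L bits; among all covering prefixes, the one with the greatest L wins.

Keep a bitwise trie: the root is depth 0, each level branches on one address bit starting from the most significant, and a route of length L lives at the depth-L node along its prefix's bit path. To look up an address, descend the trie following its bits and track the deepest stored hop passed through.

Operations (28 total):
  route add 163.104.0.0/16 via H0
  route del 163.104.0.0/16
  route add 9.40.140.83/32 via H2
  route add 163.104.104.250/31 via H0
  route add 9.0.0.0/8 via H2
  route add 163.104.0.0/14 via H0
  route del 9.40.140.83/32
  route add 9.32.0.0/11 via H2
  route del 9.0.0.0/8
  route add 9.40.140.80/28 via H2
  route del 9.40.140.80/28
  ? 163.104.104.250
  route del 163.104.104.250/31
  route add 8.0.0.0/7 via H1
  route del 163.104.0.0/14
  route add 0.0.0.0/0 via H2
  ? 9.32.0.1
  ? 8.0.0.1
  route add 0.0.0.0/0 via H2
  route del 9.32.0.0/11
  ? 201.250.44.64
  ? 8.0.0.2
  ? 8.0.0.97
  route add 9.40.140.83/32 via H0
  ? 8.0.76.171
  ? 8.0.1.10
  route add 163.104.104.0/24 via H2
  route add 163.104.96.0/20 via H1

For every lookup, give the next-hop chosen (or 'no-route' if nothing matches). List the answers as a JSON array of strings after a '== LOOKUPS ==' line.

Process each operation:
  + 163.104.0.0/16 (H0) depth=16
  del 163.104.0.0/16 (clear depth 16)
  + 9.40.140.83/32 (H2) depth=32
  + 163.104.104.250/31 (H0) depth=31
  + 9.0.0.0/8 (H2) depth=8
  + 163.104.0.0/14 (H0) depth=14
  del 9.40.140.83/32 (clear depth 32)
  + 9.32.0.0/11 (H2) depth=11
  del 9.0.0.0/8 (clear depth 8)
  + 9.40.140.80/28 (H2) depth=28
  del 9.40.140.80/28 (clear depth 28)
  lookup 163.104.104.250: bits 1010001101101000011010001111101 walk d0:-→d1:-→d2:-→d3:-→d4:-→d5:-→d6:-→d7:-→d8:-→d9:-→d10:-→d11:-→d12:-→d13:-→d14:H0→d15:-→d16:-→d17:-→d18:-→d19:-→d20:-→d21:-→d22:-→d23:-→d24:-→d25:-→d26:-→d27:-→d28:-→d29:-→d30:-→d31:H0 -> H0
  del 163.104.104.250/31 (clear depth 31)
  + 8.0.0.0/7 (H1) depth=7
  del 163.104.0.0/14 (clear depth 14)
  + 0.0.0.0/0 (H2) depth=0
  lookup 9.32.0.1: bits 000010010010 walk d0:H2→d1:-→d2:-→d3:-→d4:-→d5:-→d6:-→d7:H1→d8:-→d9:-→d10:-→d11:H2→d12:- -> H2
  lookup 8.0.0.1: bits 0000100 walk d0:H2→d1:-→d2:-→d3:-→d4:-→d5:-→d6:-→d7:H1 -> H1
  + 0.0.0.0/0 (H2) depth=0
  del 9.32.0.0/11 (clear depth 11)
  lookup 201.250.44.64: bits 1 walk d0:H2→d1:- -> H2
  lookup 8.0.0.2: bits 0000100 walk d0:H2→d1:-→d2:-→d3:-→d4:-→d5:-→d6:-→d7:H1 -> H1
  lookup 8.0.0.97: bits 0000100 walk d0:H2→d1:-→d2:-→d3:-→d4:-→d5:-→d6:-→d7:H1 -> H1
  + 9.40.140.83/32 (H0) depth=32
  lookup 8.0.76.171: bits 0000100 walk d0:H2→d1:-→d2:-→d3:-→d4:-→d5:-→d6:-→d7:H1 -> H1
  lookup 8.0.1.10: bits 0000100 walk d0:H2→d1:-→d2:-→d3:-→d4:-→d5:-→d6:-→d7:H1 -> H1
  + 163.104.104.0/24 (H2) depth=24
  + 163.104.96.0/20 (H1) depth=20

== LOOKUPS ==
["H0","H2","H1","H2","H1","H1","H1","H1"]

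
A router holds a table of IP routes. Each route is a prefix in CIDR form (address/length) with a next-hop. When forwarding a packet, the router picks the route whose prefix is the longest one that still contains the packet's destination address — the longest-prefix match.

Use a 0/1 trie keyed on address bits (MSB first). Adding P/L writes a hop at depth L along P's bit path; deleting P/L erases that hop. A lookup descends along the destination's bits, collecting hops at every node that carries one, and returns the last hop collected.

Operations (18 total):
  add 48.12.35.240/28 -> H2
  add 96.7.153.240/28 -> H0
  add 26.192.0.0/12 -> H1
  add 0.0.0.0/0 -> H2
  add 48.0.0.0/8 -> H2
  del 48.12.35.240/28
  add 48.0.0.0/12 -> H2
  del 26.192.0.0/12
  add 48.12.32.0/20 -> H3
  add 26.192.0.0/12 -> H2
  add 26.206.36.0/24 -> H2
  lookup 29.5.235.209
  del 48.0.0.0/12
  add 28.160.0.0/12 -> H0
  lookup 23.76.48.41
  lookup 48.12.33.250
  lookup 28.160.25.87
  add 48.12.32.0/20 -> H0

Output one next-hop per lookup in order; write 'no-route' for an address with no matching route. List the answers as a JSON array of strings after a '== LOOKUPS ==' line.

Apply in order:
  + 48.12.35.240/28 (H2) depth=28
  + 96.7.153.240/28 (H0) depth=28
  + 26.192.0.0/12 (H1) depth=12
  + 0.0.0.0/0 (H2) depth=0
  + 48.0.0.0/8 (H2) depth=8
  del 48.12.35.240/28 (clear depth 28)
  + 48.0.0.0/12 (H2) depth=12
  del 26.192.0.0/12 (clear depth 12)
  + 48.12.32.0/20 (H3) depth=20
  + 26.192.0.0/12 (H2) depth=12
  + 26.206.36.0/24 (H2) depth=24
  lookup 29.5.235.209: bits 00011 walk d0:H2→d1:-→d2:-→d3:-→d4:-→d5:- -> H2
  del 48.0.0.0/12 (clear depth 12)
  + 28.160.0.0/12 (H0) depth=12
  lookup 23.76.48.41: bits 0001 walk d0:H2→d1:-→d2:-→d3:-→d4:- -> H2
  lookup 48.12.33.250: bits 0011000000001100001000 walk d0:H2→d1:-→d2:-→d3:-→d4:-→d5:-→d6:-→d7:-→d8:H2→d9:-→d10:-→d11:-→d12:-→d13:-→d14:-→d15:-→d16:-→d17:-→d18:-→d19:-→d20:H3→d21:-→d22:- -> H3
  lookup 28.160.25.87: bits 000111001010 walk d0:H2→d1:-→d2:-→d3:-→d4:-→d5:-→d6:-→d7:-→d8:-→d9:-→d10:-→d11:-→d12:H0 -> H0
  + 48.12.32.0/20 (H0) depth=20

== LOOKUPS ==
["H2","H2","H3","H0"]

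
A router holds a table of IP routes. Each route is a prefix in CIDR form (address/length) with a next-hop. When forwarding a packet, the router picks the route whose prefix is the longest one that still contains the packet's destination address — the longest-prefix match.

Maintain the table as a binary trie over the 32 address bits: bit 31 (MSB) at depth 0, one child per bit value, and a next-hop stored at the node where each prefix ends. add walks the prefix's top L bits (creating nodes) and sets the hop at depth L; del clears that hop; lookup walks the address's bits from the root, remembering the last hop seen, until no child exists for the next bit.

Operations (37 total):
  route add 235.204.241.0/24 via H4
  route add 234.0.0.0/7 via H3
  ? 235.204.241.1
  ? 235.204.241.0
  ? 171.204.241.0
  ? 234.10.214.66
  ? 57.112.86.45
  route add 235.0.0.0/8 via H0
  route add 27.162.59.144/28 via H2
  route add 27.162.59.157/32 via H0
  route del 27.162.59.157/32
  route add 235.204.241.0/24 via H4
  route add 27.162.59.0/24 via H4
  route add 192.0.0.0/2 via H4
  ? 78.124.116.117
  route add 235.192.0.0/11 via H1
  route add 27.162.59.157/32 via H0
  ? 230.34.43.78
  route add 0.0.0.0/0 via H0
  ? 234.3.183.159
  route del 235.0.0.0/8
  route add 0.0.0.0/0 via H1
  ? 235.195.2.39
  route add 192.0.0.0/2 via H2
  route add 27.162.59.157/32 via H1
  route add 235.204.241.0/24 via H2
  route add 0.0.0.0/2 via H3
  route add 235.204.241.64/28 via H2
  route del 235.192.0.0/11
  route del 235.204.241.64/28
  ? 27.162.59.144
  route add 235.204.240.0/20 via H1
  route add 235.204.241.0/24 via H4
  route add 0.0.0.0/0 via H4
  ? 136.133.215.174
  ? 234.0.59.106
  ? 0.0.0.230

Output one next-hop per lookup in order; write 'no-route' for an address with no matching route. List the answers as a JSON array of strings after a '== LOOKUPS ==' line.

Apply in order:
  + 235.204.241.0/24 (H4) depth=24
  + 234.0.0.0/7 (H3) depth=7
  lookup 235.204.241.1: bits 111010111100110011110001 walk d0:-→d1:-→d2:-→d3:-→d4:-→d5:-→d6:-→d7:H3→d8:-→d9:-→d10:-→d11:-→d12:-→d13:-→d14:-→d15:-→d16:-→d17:-→d18:-→d19:-→d20:-→d21:-→d22:-→d23:-→d24:H4 -> H4
  lookup 235.204.241.0: bits 111010111100110011110001 walk d0:-→d1:-→d2:-→d3:-→d4:-→d5:-→d6:-→d7:H3→d8:-→d9:-→d10:-→d11:-→d12:-→d13:-→d14:-→d15:-→d16:-→d17:-→d18:-→d19:-→d20:-→d21:-→d22:-→d23:-→d24:H4 -> H4
  lookup 171.204.241.0: bits 1 walk d0:-→d1:- -> no-route
  lookup 234.10.214.66: bits 1110101 walk d0:-→d1:-→d2:-→d3:-→d4:-→d5:-→d6:-→d7:H3 -> H3
  lookup 57.112.86.45: bits ε walk d0:- -> no-route
  + 235.0.0.0/8 (H0) depth=8
  + 27.162.59.144/28 (H2) depth=28
  + 27.162.59.157/32 (H0) depth=32
  del 27.162.59.157/32 (clear depth 32)
  + 235.204.241.0/24 (H4) depth=24
  + 27.162.59.0/24 (H4) depth=24
  + 192.0.0.0/2 (H4) depth=2
  lookup 78.124.116.117: bits 0 walk d0:-→d1:- -> no-route
  + 235.192.0.0/11 (H1) depth=11
  + 27.162.59.157/32 (H0) depth=32
  lookup 230.34.43.78: bits 1110 walk d0:-→d1:-→d2:H4→d3:-→d4:- -> H4
  + 0.0.0.0/0 (H0) depth=0
  lookup 234.3.183.159: bits 1110101 walk d0:H0→d1:-→d2:H4→d3:-→d4:-→d5:-→d6:-→d7:H3 -> H3
  del 235.0.0.0/8 (clear depth 8)
  + 0.0.0.0/0 (H1) depth=0
  lookup 235.195.2.39: bits 111010111100 walk d0:H1→d1:-→d2:H4→d3:-→d4:-→d5:-→d6:-→d7:H3→d8:-→d9:-→d10:-→d11:H1→d12:- -> H1
  + 192.0.0.0/2 (H2) depth=2
  + 27.162.59.157/32 (H1) depth=32
  + 235.204.241.0/24 (H2) depth=24
  + 0.0.0.0/2 (H3) depth=2
  + 235.204.241.64/28 (H2) depth=28
  del 235.192.0.0/11 (clear depth 11)
  del 235.204.241.64/28 (clear depth 28)
  lookup 27.162.59.144: bits 0001101110100010001110111001 walk d0:H1→d1:-→d2:H3→d3:-→d4:-→d5:-→d6:-→d7:-→d8:-→d9:-→d10:-→d11:-→d12:-→d13:-→d14:-→d15:-→d16:-→d17:-→d18:-→d19:-→d20:-→d21:-→d22:-→d23:-→d24:H4→d25:-→d26:-→d27:-→d28:H2 -> H2
  + 235.204.240.0/20 (H1) depth=20
  + 235.204.241.0/24 (H4) depth=24
  + 0.0.0.0/0 (H4) depth=0
  lookup 136.133.215.174: bits 1 walk d0:H4→d1:- -> H4
  lookup 234.0.59.106: bits 1110101 walk d0:H4→d1:-→d2:H2→d3:-→d4:-→d5:-→d6:-→d7:H3 -> H3
  lookup 0.0.0.230: bits 000 walk d0:H4→d1:-→d2:H3→d3:- -> H3

== LOOKUPS ==
["H4","H4","no-route","H3","no-route","no-route","H4","H3","H1","H2","H4","H3","H3"]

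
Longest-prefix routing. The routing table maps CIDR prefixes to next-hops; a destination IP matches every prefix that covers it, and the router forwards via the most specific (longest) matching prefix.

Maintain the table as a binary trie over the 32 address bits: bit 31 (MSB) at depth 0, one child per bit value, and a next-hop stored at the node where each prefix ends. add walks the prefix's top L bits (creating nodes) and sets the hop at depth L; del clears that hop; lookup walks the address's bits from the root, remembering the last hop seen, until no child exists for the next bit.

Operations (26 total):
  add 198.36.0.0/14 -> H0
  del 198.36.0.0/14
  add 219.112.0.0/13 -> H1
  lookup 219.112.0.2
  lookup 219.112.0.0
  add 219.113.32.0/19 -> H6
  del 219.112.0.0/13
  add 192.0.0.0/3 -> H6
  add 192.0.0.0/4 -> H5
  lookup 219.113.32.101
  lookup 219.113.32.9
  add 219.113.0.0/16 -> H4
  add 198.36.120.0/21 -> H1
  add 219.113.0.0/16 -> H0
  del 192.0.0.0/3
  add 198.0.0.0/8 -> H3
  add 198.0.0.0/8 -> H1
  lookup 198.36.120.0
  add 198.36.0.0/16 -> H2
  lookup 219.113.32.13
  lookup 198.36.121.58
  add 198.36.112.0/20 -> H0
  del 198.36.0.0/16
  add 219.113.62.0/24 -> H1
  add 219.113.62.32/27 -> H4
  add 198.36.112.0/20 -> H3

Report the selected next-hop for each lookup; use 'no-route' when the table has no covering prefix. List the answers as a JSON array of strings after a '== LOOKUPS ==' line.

Process each operation:
  + 198.36.0.0/14 (H0) depth=14
  del 198.36.0.0/14 (clear depth 14)
  + 219.112.0.0/13 (H1) depth=13
  ? 219.112.0.2  path d0:-→d1:-→d2:-→d3:-→d4:-→d5:-→d6:-→d7:-→d8:-→d9:-→d10:-→d11:-→d12:-→d13:H1  best=H1
  ? 219.112.0.0  path d0:-→d1:-→d2:-→d3:-→d4:-→d5:-→d6:-→d7:-→d8:-→d9:-→d10:-→d11:-→d12:-→d13:H1  best=H1
  + 219.113.32.0/19 (H6) depth=19
  del 219.112.0.0/13 (clear depth 13)
  + 192.0.0.0/3 (H6) depth=3
  + 192.0.0.0/4 (H5) depth=4
  ? 219.113.32.101  path d0:-→d1:-→d2:-→d3:H6→d4:-→d5:-→d6:-→d7:-→d8:-→d9:-→d10:-→d11:-→d12:-→d13:-→d14:-→d15:-→d16:-→d17:-→d18:-→d19:H6  best=H6
  ? 219.113.32.9  path d0:-→d1:-→d2:-→d3:H6→d4:-→d5:-→d6:-→d7:-→d8:-→d9:-→d10:-→d11:-→d12:-→d13:-→d14:-→d15:-→d16:-→d17:-→d18:-→d19:H6  best=H6
  + 219.113.0.0/16 (H4) depth=16
  + 198.36.120.0/21 (H1) depth=21
  + 219.113.0.0/16 (H0) depth=16
  del 192.0.0.0/3 (clear depth 3)
  + 198.0.0.0/8 (H3) depth=8
  + 198.0.0.0/8 (H1) depth=8
  ? 198.36.120.0  path d0:-→d1:-→d2:-→d3:-→d4:H5→d5:-→d6:-→d7:-→d8:H1→d9:-→d10:-→d11:-→d12:-→d13:-→d14:-→d15:-→d16:-→d17:-→d18:-→d19:-→d20:-→d21:H1  best=H1
  + 198.36.0.0/16 (H2) depth=16
  ? 219.113.32.13  path d0:-→d1:-→d2:-→d3:-→d4:-→d5:-→d6:-→d7:-→d8:-→d9:-→d10:-→d11:-→d12:-→d13:-→d14:-→d15:-→d16:H0→d17:-→d18:-→d19:H6  best=H6
  ? 198.36.121.58  path d0:-→d1:-→d2:-→d3:-→d4:H5→d5:-→d6:-→d7:-→d8:H1→d9:-→d10:-→d11:-→d12:-→d13:-→d14:-→d15:-→d16:H2→d17:-→d18:-→d19:-→d20:-→d21:H1  best=H1
  + 198.36.112.0/20 (H0) depth=20
  del 198.36.0.0/16 (clear depth 16)
  + 219.113.62.0/24 (H1) depth=24
  + 219.113.62.32/27 (H4) depth=27
  + 198.36.112.0/20 (H3) depth=20

== LOOKUPS ==
["H1","H1","H6","H6","H1","H6","H1"]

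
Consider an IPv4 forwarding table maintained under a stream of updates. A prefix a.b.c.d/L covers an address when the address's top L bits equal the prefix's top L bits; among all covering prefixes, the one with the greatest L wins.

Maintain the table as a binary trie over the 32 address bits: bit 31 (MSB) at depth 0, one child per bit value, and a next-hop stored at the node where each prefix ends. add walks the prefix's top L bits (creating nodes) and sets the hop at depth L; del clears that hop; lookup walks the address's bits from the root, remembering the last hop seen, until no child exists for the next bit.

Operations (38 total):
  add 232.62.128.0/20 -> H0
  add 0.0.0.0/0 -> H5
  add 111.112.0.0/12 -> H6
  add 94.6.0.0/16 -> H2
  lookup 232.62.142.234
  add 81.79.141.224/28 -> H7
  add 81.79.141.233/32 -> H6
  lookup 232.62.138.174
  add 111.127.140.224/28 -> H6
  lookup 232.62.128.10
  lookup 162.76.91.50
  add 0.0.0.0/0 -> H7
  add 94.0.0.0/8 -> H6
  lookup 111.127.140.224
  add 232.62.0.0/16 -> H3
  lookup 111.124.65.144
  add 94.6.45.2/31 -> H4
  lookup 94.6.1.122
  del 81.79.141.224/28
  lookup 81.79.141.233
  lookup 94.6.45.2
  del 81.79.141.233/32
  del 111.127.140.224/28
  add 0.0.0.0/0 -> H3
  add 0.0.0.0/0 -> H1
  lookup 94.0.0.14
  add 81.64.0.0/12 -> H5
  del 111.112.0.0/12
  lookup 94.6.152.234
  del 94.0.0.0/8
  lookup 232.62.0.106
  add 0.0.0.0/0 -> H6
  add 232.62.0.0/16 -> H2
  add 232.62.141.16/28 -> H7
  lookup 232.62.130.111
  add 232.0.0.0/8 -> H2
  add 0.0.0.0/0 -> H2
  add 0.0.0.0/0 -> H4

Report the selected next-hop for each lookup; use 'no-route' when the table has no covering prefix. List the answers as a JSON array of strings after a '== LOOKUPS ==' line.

Apply in order:
  + 232.62.128.0/20 (H0) depth=20
  + 0.0.0.0/0 (H5) depth=0
  + 111.112.0.0/12 (H6) depth=12
  + 94.6.0.0/16 (H2) depth=16
  ? 232.62.142.234  path d0:H5→d1:-→d2:-→d3:-→d4:-→d5:-→d6:-→d7:-→d8:-→d9:-→d10:-→d11:-→d12:-→d13:-→d14:-→d15:-→d16:-→d17:-→d18:-→d19:-→d20:H0  best=H0
  + 81.79.141.224/28 (H7) depth=28
  + 81.79.141.233/32 (H6) depth=32
  ? 232.62.138.174  path d0:H5→d1:-→d2:-→d3:-→d4:-→d5:-→d6:-→d7:-→d8:-→d9:-→d10:-→d11:-→d12:-→d13:-→d14:-→d15:-→d16:-→d17:-→d18:-→d19:-→d20:H0  best=H0
  + 111.127.140.224/28 (H6) depth=28
  ? 232.62.128.10  path d0:H5→d1:-→d2:-→d3:-→d4:-→d5:-→d6:-→d7:-→d8:-→d9:-→d10:-→d11:-→d12:-→d13:-→d14:-→d15:-→d16:-→d17:-→d18:-→d19:-→d20:H0  best=H0
  ? 162.76.91.50  path d0:H5→d1:-  best=H5
  + 0.0.0.0/0 (H7) depth=0
  + 94.0.0.0/8 (H6) depth=8
  ? 111.127.140.224  path d0:H7→d1:-→d2:-→d3:-→d4:-→d5:-→d6:-→d7:-→d8:-→d9:-→d10:-→d11:-→d12:H6→d13:-→d14:-→d15:-→d16:-→d17:-→d18:-→d19:-→d20:-→d21:-→d22:-→d23:-→d24:-→d25:-→d26:-→d27:-→d28:H6  best=H6
  + 232.62.0.0/16 (H3) depth=16
  ? 111.124.65.144  path d0:H7→d1:-→d2:-→d3:-→d4:-→d5:-→d6:-→d7:-→d8:-→d9:-→d10:-→d11:-→d12:H6→d13:-→d14:-  best=H6
  + 94.6.45.2/31 (H4) depth=31
  ? 94.6.1.122  path d0:H7→d1:-→d2:-→d3:-→d4:-→d5:-→d6:-→d7:-→d8:H6→d9:-→d10:-→d11:-→d12:-→d13:-→d14:-→d15:-→d16:H2→d17:-→d18:-  best=H2
  - 81.79.141.224/28 clear@28
  ? 81.79.141.233  path d0:H7→d1:-→d2:-→d3:-→d4:-→d5:-→d6:-→d7:-→d8:-→d9:-→d10:-→d11:-→d12:-→d13:-→d14:-→d15:-→d16:-→d17:-→d18:-→d19:-→d20:-→d21:-→d22:-→d23:-→d24:-→d25:-→d26:-→d27:-→d28:-→d29:-→d30:-→d31:-→d32:H6  best=H6
  ? 94.6.45.2  path d0:H7→d1:-→d2:-→d3:-→d4:-→d5:-→d6:-→d7:-→d8:H6→d9:-→d10:-→d11:-→d12:-→d13:-→d14:-→d15:-→d16:H2→d17:-→d18:-→d19:-→d20:-→d21:-→d22:-→d23:-→d24:-→d25:-→d26:-→d27:-→d28:-→d29:-→d30:-→d31:H4  best=H4
  - 81.79.141.233/32 clear@32
  - 111.127.140.224/28 clear@28
  + 0.0.0.0/0 (H3) depth=0
  + 0.0.0.0/0 (H1) depth=0
  ? 94.0.0.14  path d0:H1→d1:-→d2:-→d3:-→d4:-→d5:-→d6:-→d7:-→d8:H6→d9:-→d10:-→d11:-→d12:-→d13:-  best=H6
  + 81.64.0.0/12 (H5) depth=12
  - 111.112.0.0/12 clear@12
  ? 94.6.152.234  path d0:H1→d1:-→d2:-→d3:-→d4:-→d5:-→d6:-→d7:-→d8:H6→d9:-→d10:-→d11:-→d12:-→d13:-→d14:-→d15:-→d16:H2  best=H2
  - 94.0.0.0/8 clear@8
  ? 232.62.0.106  path d0:H1→d1:-→d2:-→d3:-→d4:-→d5:-→d6:-→d7:-→d8:-→d9:-→d10:-→d11:-→d12:-→d13:-→d14:-→d15:-→d16:H3  best=H3
  + 0.0.0.0/0 (H6) depth=0
  + 232.62.0.0/16 (H2) depth=16
  + 232.62.141.16/28 (H7) depth=28
  ? 232.62.130.111  path d0:H6→d1:-→d2:-→d3:-→d4:-→d5:-→d6:-→d7:-→d8:-→d9:-→d10:-→d11:-→d12:-→d13:-→d14:-→d15:-→d16:H2→d17:-→d18:-→d19:-→d20:H0  best=H0
  + 232.0.0.0/8 (H2) depth=8
  + 0.0.0.0/0 (H2) depth=0
  + 0.0.0.0/0 (H4) depth=0

== LOOKUPS ==
["H0","H0","H0","H5","H6","H6","H2","H6","H4","H6","H2","H3","H0"]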